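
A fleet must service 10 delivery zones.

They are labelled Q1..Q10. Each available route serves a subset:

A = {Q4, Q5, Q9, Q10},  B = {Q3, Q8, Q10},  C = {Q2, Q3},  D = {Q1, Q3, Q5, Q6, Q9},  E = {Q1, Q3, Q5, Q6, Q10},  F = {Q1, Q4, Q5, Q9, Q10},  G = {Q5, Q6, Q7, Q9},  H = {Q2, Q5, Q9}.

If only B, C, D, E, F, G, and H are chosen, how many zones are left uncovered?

0

Union of B, C, D, E, F, G, H = {Q1, Q2, Q3, Q4, Q5, Q6, Q7, Q8, Q9, Q10} — that's every zone, so 0 are uncovered.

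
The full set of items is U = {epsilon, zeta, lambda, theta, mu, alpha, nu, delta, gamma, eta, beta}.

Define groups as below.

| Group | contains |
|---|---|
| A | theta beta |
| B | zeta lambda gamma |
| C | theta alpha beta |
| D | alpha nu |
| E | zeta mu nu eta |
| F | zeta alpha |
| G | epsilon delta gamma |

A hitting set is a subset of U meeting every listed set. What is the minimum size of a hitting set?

4

The 4 items {mu, alpha, gamma, beta} hit every group.
No choice of 3 items meets every group, so 4 is the minimum.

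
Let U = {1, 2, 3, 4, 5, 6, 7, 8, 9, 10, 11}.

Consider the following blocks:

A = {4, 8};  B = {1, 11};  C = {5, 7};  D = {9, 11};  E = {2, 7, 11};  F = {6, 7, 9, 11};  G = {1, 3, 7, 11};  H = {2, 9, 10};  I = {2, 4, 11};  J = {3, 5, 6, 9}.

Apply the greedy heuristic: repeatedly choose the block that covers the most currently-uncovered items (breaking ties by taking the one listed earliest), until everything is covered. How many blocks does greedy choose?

Greedy: pick F (covers 4 new) → pick A (covers 2 new) → pick G (covers 2 new) → pick H (covers 2 new) → pick C (covers 1 new). Total picks: 5.
(The true minimum cover uses only 4 blocks, so greedy is not optimal here.)

5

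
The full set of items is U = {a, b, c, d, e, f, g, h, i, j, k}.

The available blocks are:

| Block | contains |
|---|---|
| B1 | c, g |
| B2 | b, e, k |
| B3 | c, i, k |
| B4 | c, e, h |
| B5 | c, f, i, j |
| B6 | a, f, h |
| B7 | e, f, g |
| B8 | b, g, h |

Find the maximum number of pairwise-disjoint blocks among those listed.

3

B1, B2, B6 are pairwise disjoint (B1={c,g}; B2={b,e,k}; B6={a,f,h}).
Every remaining block overlaps one of these, and no 4 of the listed blocks are pairwise disjoint, so 3 is the maximum.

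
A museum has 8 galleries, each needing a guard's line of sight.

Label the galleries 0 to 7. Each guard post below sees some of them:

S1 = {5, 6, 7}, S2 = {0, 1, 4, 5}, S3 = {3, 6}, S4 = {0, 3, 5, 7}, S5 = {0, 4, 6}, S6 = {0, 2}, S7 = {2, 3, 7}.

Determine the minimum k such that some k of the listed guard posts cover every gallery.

S1 and S2 and S7 together: S1 ∪ S2 ∪ S7 = {0, 1, 2, 3, 4, 5, 6, 7} — every gallery is covered.
Only S2 contains 1, so S2 is forced; the remaining 4 galleries need at least 2 more guard posts (each remaining guard post adds at most 3) — so at least 3 guard posts are needed, and 3 is optimal.

3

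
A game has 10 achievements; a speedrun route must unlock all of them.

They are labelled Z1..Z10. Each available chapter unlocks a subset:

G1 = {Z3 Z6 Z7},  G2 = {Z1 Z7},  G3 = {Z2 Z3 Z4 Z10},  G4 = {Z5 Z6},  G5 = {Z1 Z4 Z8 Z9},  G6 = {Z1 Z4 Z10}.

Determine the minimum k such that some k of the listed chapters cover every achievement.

4

G1 and G3 and G4 and G5 together: G1 ∪ G3 ∪ G4 ∪ G5 = {Z1, Z2, Z3, Z4, Z5, Z6, Z7, Z8, Z9, Z10} — every achievement is covered.
No 3 of the 6 chapters cover everything (all 20 combinations miss at least one achievement), so 4 is optimal.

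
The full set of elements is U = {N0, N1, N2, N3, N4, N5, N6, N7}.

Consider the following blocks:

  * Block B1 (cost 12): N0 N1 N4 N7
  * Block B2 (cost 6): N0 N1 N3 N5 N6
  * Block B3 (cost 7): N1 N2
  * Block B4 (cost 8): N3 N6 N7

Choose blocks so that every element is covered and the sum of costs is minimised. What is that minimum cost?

B1, B2, B3 together cover every element (B1 ∪ B2 ∪ B3 = {N0, N1, N2, N3, N4, N5, N6, N7}); total cost 12 + 6 + 7 = 25.
No covering selection has total cost below 25.

25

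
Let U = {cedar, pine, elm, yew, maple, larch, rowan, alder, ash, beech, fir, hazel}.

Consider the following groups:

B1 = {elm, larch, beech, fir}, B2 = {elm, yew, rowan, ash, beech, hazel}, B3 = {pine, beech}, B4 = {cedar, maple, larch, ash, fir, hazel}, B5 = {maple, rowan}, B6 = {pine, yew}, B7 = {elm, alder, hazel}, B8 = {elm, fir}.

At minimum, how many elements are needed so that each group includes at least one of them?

3

Take H = {pine, elm, maple}. Each listed group contains at least one of these, so H is a hitting set of size 3.
The groups B3, B5, B8 are pairwise disjoint, so any hitting set needs a separate element for each — at least 3. Hence 3 is optimal.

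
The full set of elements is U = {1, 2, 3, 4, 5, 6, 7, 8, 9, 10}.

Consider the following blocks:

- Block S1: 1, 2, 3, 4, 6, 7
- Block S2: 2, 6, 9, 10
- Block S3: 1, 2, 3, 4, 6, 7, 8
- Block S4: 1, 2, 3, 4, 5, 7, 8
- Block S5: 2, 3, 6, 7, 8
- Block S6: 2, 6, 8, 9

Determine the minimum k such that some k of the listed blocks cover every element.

2

S2 and S4 cover everything between them: the union {1, 2, 3, 4, 5, 6, 7, 8, 9, 10} is all of U.
No single block has all 10 elements (the largest, S3, has 7), so 2 is optimal.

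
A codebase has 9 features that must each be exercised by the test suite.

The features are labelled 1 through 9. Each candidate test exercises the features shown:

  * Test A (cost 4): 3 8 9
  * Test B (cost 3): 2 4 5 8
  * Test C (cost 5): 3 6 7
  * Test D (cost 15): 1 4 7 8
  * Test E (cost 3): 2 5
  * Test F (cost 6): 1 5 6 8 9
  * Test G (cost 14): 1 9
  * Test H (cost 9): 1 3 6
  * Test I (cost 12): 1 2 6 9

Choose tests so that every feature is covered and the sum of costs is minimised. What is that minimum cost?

14

B, C, F together cover every feature (B ∪ C ∪ F = {1, 2, 3, 4, 5, 6, 7, 8, 9}); total cost 3 + 5 + 6 = 14.
No covering selection has total cost below 14.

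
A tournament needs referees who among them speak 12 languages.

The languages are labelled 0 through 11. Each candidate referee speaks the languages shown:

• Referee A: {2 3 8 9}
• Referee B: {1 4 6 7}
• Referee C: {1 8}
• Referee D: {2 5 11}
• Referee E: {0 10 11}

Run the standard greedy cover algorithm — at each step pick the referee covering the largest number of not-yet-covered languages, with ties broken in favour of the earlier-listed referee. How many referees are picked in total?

Greedy: pick A (covers 4 new) → pick B (covers 4 new) → pick E (covers 3 new) → pick D (covers 1 new). Total picks: 4.

4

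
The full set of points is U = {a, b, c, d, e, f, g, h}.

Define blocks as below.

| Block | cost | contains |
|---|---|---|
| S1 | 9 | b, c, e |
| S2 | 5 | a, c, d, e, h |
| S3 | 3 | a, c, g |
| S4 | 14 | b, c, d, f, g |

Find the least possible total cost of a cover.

S2, S4 together cover every point (S2 ∪ S4 = {a, b, c, d, e, f, g, h}); total cost 5 + 14 = 19.
The greedy pick S2, S3, S4 costs 22; no covering selection beats 19.

19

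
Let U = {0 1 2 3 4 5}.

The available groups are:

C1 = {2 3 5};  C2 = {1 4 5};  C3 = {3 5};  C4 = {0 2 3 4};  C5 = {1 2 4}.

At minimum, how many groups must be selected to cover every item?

2

C2 and C4 cover everything between them: the union {0, 1, 2, 3, 4, 5} is all of U.
No single group has all 6 items (the largest, C4, has 4), so 2 is optimal.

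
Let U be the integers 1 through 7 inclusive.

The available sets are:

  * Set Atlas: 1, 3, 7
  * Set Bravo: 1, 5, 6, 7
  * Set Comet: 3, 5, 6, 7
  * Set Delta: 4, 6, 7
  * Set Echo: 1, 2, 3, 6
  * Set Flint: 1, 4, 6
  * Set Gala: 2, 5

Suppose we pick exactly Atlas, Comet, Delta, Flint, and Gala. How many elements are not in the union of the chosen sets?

0

Union of Atlas, Comet, Delta, Flint, Gala = {1, 2, 3, 4, 5, 6, 7} — that's every element, so 0 are uncovered.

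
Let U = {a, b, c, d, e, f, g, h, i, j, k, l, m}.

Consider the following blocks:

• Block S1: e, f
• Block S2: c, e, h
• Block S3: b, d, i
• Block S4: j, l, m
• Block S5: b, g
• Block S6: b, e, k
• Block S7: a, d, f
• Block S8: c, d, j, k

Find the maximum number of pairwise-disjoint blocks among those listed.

4

S2, S4, S5, S7 are pairwise disjoint (S2={c,e,h}; S4={j,l,m}; S5={b,g}; S7={a,d,f}).
Every remaining block overlaps one of these, and no 5 of the listed blocks are pairwise disjoint, so 4 is the maximum.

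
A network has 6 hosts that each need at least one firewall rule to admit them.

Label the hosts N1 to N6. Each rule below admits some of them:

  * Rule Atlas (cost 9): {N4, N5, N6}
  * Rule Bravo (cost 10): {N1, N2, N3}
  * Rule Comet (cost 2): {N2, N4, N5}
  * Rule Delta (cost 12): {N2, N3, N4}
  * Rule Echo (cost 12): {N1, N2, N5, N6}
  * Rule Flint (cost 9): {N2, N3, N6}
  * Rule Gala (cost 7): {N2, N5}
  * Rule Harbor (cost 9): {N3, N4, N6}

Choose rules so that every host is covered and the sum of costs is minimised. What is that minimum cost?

Atlas, Bravo together cover every host (Atlas ∪ Bravo = {N1, N2, N3, N4, N5, N6}); total cost 9 + 10 = 19.
The greedy pick Comet, Flint, Bravo costs 21; no covering selection beats 19.

19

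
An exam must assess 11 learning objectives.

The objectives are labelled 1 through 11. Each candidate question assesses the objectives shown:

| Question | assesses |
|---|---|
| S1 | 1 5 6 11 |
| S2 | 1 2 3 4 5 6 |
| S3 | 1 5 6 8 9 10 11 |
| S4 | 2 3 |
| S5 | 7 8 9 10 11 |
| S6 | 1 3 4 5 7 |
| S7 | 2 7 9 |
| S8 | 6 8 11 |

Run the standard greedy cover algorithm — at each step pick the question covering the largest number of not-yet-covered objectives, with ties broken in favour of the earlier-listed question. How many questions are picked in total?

3

Greedy: pick S3 (covers 7 new) → pick S2 (covers 3 new) → pick S5 (covers 1 new). Total picks: 3.
(The true minimum cover uses only 2 questions, so greedy is not optimal here.)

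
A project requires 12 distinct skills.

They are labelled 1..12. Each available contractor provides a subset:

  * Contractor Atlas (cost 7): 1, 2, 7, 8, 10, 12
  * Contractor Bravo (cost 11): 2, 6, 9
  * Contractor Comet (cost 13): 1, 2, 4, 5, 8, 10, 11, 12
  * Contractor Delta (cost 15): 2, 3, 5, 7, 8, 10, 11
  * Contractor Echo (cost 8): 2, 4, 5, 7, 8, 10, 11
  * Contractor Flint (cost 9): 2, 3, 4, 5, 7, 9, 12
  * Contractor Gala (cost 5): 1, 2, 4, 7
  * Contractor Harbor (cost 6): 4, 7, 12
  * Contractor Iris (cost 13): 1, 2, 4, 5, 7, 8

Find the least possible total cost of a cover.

33

Bravo, Comet, Flint together cover every skill (Bravo ∪ Comet ∪ Flint = {1, 2, 3, 4, 5, 6, 7, 8, 9, 10, 11, 12}); total cost 11 + 13 + 9 = 33.
No covering selection has total cost below 33.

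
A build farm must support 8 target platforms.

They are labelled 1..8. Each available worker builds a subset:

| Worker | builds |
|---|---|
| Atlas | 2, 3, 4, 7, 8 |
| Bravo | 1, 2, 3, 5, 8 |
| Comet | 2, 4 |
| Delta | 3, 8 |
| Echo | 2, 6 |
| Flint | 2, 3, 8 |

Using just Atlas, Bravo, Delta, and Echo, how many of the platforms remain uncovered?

0

Union of Atlas, Bravo, Delta, Echo = {1, 2, 3, 4, 5, 6, 7, 8} — that's every platform, so 0 are uncovered.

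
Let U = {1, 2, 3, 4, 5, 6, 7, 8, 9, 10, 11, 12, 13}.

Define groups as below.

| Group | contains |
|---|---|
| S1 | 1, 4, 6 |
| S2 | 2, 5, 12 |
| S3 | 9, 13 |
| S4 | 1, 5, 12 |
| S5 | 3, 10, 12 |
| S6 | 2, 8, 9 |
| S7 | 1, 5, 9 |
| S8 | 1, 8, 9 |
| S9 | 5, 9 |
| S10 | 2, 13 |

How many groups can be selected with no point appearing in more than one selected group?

4

S1, S5, S9, S10 are pairwise disjoint (S1={1,4,6}; S5={3,10,12}; S9={5,9}; S10={2,13}).
Every remaining group overlaps one of these, and no 5 of the listed groups are pairwise disjoint, so 4 is the maximum.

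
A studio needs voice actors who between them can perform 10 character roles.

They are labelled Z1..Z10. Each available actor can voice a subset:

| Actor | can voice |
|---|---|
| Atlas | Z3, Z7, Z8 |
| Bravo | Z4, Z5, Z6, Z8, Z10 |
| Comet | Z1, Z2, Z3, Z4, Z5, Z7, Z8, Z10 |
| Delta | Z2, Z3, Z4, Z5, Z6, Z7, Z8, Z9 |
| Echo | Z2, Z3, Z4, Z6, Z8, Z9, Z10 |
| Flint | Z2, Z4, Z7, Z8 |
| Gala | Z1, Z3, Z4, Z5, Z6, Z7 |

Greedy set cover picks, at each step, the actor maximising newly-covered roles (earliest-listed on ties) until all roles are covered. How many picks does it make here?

2

Greedy: pick Comet (covers 8 new) → pick Delta (covers 2 new). Total picks: 2.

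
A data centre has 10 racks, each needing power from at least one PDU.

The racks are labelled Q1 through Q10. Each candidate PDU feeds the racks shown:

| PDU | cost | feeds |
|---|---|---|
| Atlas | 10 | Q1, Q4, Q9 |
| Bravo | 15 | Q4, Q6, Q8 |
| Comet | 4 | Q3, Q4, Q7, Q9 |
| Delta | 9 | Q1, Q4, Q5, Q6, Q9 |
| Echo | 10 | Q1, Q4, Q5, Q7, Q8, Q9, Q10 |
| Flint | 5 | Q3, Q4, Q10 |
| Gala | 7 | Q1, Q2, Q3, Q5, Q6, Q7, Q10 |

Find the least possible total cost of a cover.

Echo, Gala together cover every rack (Echo ∪ Gala = {Q1, Q2, Q3, Q4, Q5, Q6, Q7, Q8, Q9, Q10}); total cost 10 + 7 = 17.
The greedy pick Comet, Gala, Echo costs 21; no covering selection beats 17.

17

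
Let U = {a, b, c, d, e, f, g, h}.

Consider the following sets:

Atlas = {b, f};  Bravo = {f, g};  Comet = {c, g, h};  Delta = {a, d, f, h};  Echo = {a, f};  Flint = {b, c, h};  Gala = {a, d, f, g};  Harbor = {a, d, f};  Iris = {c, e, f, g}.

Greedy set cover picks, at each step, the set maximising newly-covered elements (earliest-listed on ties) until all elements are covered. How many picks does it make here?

Greedy: pick Delta (covers 4 new) → pick Iris (covers 3 new) → pick Atlas (covers 1 new). Total picks: 3.

3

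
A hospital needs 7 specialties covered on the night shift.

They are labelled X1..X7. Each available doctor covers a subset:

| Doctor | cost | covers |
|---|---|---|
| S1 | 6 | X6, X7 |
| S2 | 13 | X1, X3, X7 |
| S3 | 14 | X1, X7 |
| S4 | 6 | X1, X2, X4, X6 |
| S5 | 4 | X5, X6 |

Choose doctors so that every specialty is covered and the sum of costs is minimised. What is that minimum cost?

S2, S4, S5 together cover every specialty (S2 ∪ S4 ∪ S5 = {X1, X2, X3, X4, X5, X6, X7}); total cost 13 + 6 + 4 = 23.
The greedy pick S4, S5, S1, S2 costs 29; no covering selection beats 23.

23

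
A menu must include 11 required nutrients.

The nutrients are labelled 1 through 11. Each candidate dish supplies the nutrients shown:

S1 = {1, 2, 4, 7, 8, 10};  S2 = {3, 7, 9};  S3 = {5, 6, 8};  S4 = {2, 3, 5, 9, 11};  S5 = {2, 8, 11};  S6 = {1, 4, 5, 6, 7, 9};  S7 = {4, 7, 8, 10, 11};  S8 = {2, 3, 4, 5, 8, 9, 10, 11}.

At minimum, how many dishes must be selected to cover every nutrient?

S6 and S8 together: S6 ∪ S8 = {1, 2, 3, 4, 5, 6, 7, 8, 9, 10, 11} — every nutrient is covered.
No single dish has all 11 nutrients (the largest, S8, has 8), so 2 is optimal.

2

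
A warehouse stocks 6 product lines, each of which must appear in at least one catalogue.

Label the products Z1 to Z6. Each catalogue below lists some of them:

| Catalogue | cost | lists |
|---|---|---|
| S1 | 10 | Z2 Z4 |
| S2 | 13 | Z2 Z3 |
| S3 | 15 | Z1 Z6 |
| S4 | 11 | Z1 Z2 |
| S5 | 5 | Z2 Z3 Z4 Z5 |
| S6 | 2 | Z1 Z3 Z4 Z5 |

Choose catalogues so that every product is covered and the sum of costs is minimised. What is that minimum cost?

S3, S5 together cover every product (S3 ∪ S5 = {Z1, Z2, Z3, Z4, Z5, Z6}); total cost 15 + 5 = 20.
The greedy pick S6, S5, S3 costs 22; no covering selection beats 20.

20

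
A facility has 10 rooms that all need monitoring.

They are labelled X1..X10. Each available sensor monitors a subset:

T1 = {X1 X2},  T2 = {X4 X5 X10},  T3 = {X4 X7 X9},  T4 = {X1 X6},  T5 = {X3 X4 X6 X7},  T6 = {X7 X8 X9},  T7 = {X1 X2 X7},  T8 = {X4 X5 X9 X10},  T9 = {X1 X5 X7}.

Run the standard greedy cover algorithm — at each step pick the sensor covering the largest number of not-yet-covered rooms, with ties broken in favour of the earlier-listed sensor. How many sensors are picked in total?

Greedy: pick T5 (covers 4 new) → pick T8 (covers 3 new) → pick T1 (covers 2 new) → pick T6 (covers 1 new). Total picks: 4.

4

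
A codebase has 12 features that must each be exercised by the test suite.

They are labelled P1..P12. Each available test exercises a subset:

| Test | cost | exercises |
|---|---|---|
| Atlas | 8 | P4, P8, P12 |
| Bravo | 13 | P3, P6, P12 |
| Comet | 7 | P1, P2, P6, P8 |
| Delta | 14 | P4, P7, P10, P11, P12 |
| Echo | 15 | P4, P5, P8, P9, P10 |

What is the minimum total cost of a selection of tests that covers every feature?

Bravo, Comet, Delta, Echo together cover every feature (Bravo ∪ Comet ∪ Delta ∪ Echo = {P1, P2, P3, P4, P5, P6, P7, P8, P9, P10, P11, P12}); total cost 13 + 7 + 14 + 15 = 49.
No covering selection has total cost below 49.

49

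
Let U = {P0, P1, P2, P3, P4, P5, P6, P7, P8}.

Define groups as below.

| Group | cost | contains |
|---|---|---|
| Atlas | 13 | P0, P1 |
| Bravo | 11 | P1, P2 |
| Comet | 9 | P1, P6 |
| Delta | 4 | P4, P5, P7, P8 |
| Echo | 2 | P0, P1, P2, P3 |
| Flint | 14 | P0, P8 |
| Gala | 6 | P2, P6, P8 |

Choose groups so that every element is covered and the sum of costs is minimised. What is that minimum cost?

Delta, Echo, Gala together cover every element (Delta ∪ Echo ∪ Gala = {P0, P1, P2, P3, P4, P5, P6, P7, P8}); total cost 4 + 2 + 6 = 12.
No covering selection has total cost below 12.

12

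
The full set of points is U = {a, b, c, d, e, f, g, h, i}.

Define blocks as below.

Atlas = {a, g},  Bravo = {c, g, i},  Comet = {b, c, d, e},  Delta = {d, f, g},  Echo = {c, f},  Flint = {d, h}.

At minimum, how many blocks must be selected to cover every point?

Atlas and Bravo and Comet and Echo and Flint together: Atlas ∪ Bravo ∪ Comet ∪ Echo ∪ Flint = {a, b, c, d, e, f, g, h, i} — every point is covered.
No 4 of the 6 blocks cover everything (all 15 combinations miss at least one point), so 5 is optimal.

5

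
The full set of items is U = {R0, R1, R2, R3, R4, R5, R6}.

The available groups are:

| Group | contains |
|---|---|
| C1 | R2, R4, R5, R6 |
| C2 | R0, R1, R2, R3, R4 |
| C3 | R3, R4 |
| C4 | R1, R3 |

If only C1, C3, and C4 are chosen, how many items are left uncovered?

1

Union of C1, C3, C4 = {R1, R2, R3, R4, R5, R6}.
Not covered: R0 — 1 item.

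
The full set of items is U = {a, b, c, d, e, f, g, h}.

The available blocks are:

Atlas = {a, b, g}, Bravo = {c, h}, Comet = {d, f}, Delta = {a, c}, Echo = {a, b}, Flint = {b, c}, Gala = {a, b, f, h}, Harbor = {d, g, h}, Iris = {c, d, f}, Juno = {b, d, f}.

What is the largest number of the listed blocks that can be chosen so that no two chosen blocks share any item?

Atlas, Bravo, Comet are pairwise disjoint (Atlas={a,b,g}; Bravo={c,h}; Comet={d,f}).
Every remaining block overlaps one of these, and no 4 of the listed blocks are pairwise disjoint, so 3 is the maximum.

3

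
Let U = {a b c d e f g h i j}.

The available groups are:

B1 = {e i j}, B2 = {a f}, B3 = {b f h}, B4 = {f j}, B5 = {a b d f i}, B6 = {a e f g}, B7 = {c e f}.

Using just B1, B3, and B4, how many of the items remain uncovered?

Union of B1, B3, B4 = {b, e, f, h, i, j}.
Not covered: a, c, d, g — 4 items.

4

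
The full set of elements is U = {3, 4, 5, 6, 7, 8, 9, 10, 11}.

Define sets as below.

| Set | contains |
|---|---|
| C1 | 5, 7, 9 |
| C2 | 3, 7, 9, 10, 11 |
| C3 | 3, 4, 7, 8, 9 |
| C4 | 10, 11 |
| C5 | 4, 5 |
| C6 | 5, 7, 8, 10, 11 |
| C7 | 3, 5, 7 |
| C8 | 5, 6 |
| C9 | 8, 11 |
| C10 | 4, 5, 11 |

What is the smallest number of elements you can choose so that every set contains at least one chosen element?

3

H = {4, 5, 11} meets every set (each contains at least one member of H), and |H| = 3.
The sets C3, C4, C8 are pairwise disjoint, so any hitting set needs a separate element for each — at least 3. Hence 3 is optimal.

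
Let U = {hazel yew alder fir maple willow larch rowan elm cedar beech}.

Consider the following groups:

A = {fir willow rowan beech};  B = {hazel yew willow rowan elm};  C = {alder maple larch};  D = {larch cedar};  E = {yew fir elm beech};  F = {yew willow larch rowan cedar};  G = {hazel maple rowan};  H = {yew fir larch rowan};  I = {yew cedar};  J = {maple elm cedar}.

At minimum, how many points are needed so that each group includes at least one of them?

The 4 points {fir, larch, rowan, cedar} hit every group.
No choice of 3 points meets every group, so 4 is the minimum.

4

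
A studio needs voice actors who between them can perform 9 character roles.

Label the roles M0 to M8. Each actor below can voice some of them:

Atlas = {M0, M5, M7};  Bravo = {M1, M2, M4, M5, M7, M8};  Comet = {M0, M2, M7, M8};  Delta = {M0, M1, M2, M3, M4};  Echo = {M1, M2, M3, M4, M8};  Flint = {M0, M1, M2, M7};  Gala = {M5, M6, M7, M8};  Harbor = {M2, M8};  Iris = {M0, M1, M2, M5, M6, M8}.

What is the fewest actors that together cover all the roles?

Delta and Gala together: Delta ∪ Gala = {M0, M1, M2, M3, M4, M5, M6, M7, M8} — every role is covered.
No single actor has all 9 roles (the largest, Bravo, has 6), so 2 is optimal.

2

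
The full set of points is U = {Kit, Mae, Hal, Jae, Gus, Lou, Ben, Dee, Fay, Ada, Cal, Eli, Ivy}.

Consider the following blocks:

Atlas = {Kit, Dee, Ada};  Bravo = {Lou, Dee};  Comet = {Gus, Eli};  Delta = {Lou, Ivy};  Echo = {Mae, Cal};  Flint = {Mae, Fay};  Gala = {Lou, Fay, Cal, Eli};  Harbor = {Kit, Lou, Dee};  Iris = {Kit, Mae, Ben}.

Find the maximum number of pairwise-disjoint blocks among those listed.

Atlas, Comet, Delta, Echo are pairwise disjoint (Atlas={Kit,Dee,Ada}; Comet={Gus,Eli}; Delta={Lou,Ivy}; Echo={Mae,Cal}).
Every remaining block overlaps one of these, and no 5 of the listed blocks are pairwise disjoint, so 4 is the maximum.

4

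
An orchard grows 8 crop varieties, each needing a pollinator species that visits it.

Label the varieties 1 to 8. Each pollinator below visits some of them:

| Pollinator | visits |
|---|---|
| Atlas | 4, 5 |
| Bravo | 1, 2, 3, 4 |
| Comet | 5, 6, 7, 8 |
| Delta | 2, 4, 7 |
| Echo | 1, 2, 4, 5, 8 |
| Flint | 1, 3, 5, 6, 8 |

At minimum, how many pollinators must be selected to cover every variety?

2

Bravo and Comet together: Bravo ∪ Comet = {1, 2, 3, 4, 5, 6, 7, 8} — every variety is covered.
No single pollinator has all 8 varieties (the largest, Echo, has 5), so 2 is optimal.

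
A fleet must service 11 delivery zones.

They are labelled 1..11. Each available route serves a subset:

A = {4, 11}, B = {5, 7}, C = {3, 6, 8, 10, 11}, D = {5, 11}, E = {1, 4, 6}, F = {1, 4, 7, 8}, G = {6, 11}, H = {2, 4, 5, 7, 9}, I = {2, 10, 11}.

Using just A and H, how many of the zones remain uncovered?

Union of A, H = {2, 4, 5, 7, 9, 11}.
Not covered: 1, 3, 6, 8, 10 — 5 zones.

5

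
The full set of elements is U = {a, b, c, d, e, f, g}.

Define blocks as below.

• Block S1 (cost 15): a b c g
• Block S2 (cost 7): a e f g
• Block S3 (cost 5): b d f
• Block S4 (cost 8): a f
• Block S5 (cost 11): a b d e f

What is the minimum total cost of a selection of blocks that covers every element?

26

S1, S5 together cover every element (S1 ∪ S5 = {a, b, c, d, e, f, g}); total cost 15 + 11 = 26.
The greedy pick S3, S2, S1 costs 27; no covering selection beats 26.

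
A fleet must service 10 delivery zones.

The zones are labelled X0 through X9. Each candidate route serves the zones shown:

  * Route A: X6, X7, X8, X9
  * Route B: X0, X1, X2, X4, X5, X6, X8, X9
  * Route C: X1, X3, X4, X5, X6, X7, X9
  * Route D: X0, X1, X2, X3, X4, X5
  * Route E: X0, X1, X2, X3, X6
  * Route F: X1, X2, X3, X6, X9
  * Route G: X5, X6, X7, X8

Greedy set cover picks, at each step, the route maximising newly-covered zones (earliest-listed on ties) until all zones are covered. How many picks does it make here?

2

Greedy: pick B (covers 8 new) → pick C (covers 2 new). Total picks: 2.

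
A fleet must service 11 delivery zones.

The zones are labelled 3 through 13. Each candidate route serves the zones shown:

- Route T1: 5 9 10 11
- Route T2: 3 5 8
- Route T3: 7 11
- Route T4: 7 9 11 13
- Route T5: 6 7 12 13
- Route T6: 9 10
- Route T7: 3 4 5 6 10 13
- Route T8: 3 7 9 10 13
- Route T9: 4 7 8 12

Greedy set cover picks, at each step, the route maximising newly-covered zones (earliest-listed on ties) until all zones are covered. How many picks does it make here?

3

Greedy: pick T7 (covers 6 new) → pick T4 (covers 3 new) → pick T9 (covers 2 new). Total picks: 3.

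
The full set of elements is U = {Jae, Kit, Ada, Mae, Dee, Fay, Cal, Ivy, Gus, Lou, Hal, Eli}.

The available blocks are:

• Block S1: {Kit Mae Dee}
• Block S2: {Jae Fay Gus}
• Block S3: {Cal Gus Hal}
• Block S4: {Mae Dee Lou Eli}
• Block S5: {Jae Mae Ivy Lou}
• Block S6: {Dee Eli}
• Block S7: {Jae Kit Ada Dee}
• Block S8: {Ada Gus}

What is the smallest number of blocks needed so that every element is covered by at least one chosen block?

S2, S3, S5, S6, and S7 cover everything between them: the union {Jae, Kit, Ada, Mae, Dee, Fay, Cal, Ivy, Gus, Lou, Hal, Eli} is all of U.
No 4 of the 8 blocks cover everything (all 70 combinations miss at least one element), so 5 is optimal.

5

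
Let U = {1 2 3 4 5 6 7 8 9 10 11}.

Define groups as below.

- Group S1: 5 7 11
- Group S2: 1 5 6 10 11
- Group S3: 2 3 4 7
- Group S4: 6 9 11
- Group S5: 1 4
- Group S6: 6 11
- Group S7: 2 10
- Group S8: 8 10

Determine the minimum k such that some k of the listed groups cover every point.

4

S2, S3, S4, and S8 cover everything between them: the union {1, 2, 3, 4, 5, 6, 7, 8, 9, 10, 11} is all of U.
Only S8 contains 8, so S8 is forced; the remaining 9 points need at least 3 more groups (each remaining group adds at most 4) — so at least 4 groups are needed, and 4 is optimal.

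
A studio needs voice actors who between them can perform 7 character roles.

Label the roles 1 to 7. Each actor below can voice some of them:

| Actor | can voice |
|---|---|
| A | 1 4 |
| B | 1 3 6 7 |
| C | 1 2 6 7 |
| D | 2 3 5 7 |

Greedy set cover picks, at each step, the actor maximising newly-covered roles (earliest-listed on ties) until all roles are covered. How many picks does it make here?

3

Greedy: pick B (covers 4 new) → pick D (covers 2 new) → pick A (covers 1 new). Total picks: 3.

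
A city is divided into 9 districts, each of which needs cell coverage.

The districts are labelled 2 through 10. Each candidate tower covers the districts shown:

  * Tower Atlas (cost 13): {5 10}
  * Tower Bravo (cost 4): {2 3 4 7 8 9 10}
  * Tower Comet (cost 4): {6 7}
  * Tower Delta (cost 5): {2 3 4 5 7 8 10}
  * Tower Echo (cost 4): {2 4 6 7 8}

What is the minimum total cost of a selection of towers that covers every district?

Bravo, Delta, Echo together cover every district (Bravo ∪ Delta ∪ Echo = {2, 3, 4, 5, 6, 7, 8, 9, 10}); total cost 4 + 5 + 4 = 13.
No covering selection has total cost below 13.

13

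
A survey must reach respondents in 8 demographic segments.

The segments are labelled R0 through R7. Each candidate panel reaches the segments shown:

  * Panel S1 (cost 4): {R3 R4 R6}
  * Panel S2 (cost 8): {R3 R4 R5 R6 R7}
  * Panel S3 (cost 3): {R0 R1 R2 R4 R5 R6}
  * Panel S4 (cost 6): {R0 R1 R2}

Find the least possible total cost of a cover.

S2, S3 together cover every segment (S2 ∪ S3 = {R0, R1, R2, R3, R4, R5, R6, R7}); total cost 8 + 3 = 11.
The greedy pick S3, S1, S2 costs 15; no covering selection beats 11.

11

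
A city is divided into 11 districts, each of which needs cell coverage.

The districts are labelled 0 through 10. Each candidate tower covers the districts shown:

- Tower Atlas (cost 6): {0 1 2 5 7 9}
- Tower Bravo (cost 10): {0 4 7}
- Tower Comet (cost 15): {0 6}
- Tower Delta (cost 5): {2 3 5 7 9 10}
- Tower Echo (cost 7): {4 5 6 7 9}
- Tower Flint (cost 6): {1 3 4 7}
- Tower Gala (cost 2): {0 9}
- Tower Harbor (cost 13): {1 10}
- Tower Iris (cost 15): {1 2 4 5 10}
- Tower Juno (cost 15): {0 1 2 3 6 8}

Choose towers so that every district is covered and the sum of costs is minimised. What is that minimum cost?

Delta, Flint, Juno together cover every district (Delta ∪ Flint ∪ Juno = {0, 1, 2, 3, 4, 5, 6, 7, 8, 9, 10}); total cost 5 + 6 + 15 = 26.
The greedy pick Delta, Gala, Flint, Echo, Juno costs 35; no covering selection beats 26.

26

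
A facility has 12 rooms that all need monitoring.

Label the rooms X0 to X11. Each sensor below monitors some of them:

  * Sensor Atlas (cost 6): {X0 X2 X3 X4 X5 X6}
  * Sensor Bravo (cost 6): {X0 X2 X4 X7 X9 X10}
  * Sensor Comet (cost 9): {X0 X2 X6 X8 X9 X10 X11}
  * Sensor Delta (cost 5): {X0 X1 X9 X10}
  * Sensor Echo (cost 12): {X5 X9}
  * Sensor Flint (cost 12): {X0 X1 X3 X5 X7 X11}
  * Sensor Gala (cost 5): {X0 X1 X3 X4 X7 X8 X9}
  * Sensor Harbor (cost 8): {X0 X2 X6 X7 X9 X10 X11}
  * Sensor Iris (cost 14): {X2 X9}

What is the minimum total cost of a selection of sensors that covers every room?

19

Atlas, Gala, Harbor together cover every room (Atlas ∪ Gala ∪ Harbor = {X0, X1, X2, X3, X4, X5, X6, X7, X8, X9, X10, X11}); total cost 6 + 5 + 8 = 19.
No covering selection has total cost below 19.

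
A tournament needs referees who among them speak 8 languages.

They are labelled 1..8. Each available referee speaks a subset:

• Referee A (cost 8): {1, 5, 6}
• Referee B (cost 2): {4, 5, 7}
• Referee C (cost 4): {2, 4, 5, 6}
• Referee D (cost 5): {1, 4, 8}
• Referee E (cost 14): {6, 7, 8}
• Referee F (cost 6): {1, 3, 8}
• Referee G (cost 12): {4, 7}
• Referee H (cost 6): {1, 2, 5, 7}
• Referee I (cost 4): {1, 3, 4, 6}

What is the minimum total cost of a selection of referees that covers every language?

12

B, C, F together cover every language (B ∪ C ∪ F = {1, 2, 3, 4, 5, 6, 7, 8}); total cost 2 + 4 + 6 = 12.
The greedy pick B, I, C, D costs 15; no covering selection beats 12.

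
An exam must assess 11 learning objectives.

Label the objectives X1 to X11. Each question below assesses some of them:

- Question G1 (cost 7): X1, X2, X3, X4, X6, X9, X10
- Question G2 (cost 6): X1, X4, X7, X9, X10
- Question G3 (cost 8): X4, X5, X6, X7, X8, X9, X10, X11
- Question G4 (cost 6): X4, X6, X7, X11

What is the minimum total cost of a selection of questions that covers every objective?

15

G1, G3 together cover every objective (G1 ∪ G3 = {X1, X2, X3, X4, X5, X6, X7, X8, X9, X10, X11}); total cost 7 + 8 = 15.
No covering selection has total cost below 15.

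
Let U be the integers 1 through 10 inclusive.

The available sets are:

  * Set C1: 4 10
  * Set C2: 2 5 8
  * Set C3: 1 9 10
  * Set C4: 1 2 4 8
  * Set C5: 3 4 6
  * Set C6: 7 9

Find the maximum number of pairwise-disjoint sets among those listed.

C1, C2, C6 are pairwise disjoint (C1={4,10}; C2={2,5,8}; C6={7,9}).
Every remaining set overlaps one of these, and no 4 of the listed sets are pairwise disjoint, so 3 is the maximum.

3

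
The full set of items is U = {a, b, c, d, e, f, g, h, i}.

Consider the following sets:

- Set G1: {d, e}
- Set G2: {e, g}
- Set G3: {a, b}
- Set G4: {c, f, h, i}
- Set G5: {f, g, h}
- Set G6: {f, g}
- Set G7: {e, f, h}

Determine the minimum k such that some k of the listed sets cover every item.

Take {G1, G3, G4, G6}. Their union is {a, b, c, d, e, f, g, h, i}, which is all 9 items.
Only G4 contains c, so G4 is forced; the remaining 5 items need at least 3 more sets (each remaining set adds at most 2) — so at least 4 sets are needed, and 4 is optimal.

4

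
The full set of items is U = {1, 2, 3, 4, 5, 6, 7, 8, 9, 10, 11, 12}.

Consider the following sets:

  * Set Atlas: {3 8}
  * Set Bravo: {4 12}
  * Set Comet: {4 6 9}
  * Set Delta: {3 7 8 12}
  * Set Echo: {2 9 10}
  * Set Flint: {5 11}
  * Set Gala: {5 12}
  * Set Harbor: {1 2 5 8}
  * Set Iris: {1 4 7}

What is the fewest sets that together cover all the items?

5

Comet, Delta, Echo, Flint, and Harbor cover everything between them: the union {1, 2, 3, 4, 5, 6, 7, 8, 9, 10, 11, 12} is all of U.
No 4 of the 9 sets cover everything (all 126 combinations miss at least one item), so 5 is optimal.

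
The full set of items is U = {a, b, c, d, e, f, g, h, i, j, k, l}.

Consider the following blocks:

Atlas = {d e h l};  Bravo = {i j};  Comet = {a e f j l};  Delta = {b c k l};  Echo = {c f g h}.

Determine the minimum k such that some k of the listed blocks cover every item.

Atlas and Bravo and Comet and Delta and Echo together: Atlas ∪ Bravo ∪ Comet ∪ Delta ∪ Echo = {a, b, c, d, e, f, g, h, i, j, k, l} — every item is covered.
No 4 of the 5 blocks cover everything (all 5 combinations miss at least one item), so 5 is optimal.

5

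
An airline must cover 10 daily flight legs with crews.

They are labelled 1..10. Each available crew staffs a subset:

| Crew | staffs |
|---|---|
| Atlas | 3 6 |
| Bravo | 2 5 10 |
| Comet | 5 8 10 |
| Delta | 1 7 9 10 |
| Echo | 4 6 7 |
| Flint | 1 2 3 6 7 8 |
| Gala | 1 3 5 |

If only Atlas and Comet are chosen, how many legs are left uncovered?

5

Union of Atlas, Comet = {3, 5, 6, 8, 10}.
Not covered: 1, 2, 4, 7, 9 — 5 legs.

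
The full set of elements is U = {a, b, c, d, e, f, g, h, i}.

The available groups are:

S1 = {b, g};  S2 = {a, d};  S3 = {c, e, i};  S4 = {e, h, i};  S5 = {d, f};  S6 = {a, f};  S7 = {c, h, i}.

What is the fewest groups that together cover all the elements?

5

S1, S2, S3, S6, and S7 cover everything between them: the union {a, b, c, d, e, f, g, h, i} is all of U.
No 4 of the 7 groups cover everything (all 35 combinations miss at least one element), so 5 is optimal.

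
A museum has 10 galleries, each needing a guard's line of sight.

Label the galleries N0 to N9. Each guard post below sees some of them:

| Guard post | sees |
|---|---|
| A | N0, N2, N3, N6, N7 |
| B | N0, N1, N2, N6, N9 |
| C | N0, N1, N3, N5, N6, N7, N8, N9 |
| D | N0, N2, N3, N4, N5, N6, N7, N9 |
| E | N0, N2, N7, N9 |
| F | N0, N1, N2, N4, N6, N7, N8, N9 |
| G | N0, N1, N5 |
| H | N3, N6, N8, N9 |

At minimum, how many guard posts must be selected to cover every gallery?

2

Take {C, D}. Their union is {N0, N1, N2, N3, N4, N5, N6, N7, N8, N9}, which is all 10 galleries.
No single guard post has all 10 galleries (the largest, C, has 8), so 2 is optimal.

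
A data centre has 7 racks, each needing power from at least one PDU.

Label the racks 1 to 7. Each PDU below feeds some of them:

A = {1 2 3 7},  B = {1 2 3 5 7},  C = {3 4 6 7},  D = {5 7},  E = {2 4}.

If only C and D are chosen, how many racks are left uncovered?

Union of C, D = {3, 4, 5, 6, 7}.
Not covered: 1, 2 — 2 racks.

2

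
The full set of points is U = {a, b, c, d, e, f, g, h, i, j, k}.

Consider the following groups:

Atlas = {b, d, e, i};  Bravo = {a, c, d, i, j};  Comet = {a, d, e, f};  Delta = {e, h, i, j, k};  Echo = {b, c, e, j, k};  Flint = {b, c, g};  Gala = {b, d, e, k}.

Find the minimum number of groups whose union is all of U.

3

Comet, Delta, and Flint cover everything between them: the union {a, b, c, d, e, f, g, h, i, j, k} is all of U.
Each group has at most 5 points, and 2·5 = 10 < 11 — so at least 3 groups are needed, and 3 is optimal.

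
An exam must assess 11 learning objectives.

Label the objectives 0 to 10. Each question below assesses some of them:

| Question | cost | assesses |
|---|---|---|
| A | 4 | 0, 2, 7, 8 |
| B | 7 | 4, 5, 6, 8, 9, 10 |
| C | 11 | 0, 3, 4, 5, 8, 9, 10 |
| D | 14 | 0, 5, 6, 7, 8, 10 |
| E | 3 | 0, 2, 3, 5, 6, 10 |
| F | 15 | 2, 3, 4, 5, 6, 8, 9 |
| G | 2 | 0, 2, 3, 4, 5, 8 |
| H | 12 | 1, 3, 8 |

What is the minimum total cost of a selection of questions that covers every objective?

23

A, B, H together cover every objective (A ∪ B ∪ H = {0, 1, 2, 3, 4, 5, 6, 7, 8, 9, 10}); total cost 4 + 7 + 12 = 23.
The greedy pick G, E, A, B, H costs 28; no covering selection beats 23.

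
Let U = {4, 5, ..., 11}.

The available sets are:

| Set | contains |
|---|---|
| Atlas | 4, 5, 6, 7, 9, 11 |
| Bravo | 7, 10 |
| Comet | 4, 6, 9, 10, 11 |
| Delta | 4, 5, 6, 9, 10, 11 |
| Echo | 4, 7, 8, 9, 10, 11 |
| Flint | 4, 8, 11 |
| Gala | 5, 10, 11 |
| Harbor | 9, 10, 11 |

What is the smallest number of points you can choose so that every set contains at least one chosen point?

2

Take H = {4, 10}. Each listed set contains at least one of these, so H is a hitting set of size 2.
The sets Bravo, Flint are pairwise disjoint, so any hitting set needs a separate point for each — at least 2. Hence 2 is optimal.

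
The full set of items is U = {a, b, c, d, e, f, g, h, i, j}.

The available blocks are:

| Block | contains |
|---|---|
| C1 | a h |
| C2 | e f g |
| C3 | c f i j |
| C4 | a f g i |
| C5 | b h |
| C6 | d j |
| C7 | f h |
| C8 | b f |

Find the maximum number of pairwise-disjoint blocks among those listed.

3

C1, C2, C6 are pairwise disjoint (C1={a,h}; C2={e,f,g}; C6={d,j}).
Every remaining block overlaps one of these, and no 4 of the listed blocks are pairwise disjoint, so 3 is the maximum.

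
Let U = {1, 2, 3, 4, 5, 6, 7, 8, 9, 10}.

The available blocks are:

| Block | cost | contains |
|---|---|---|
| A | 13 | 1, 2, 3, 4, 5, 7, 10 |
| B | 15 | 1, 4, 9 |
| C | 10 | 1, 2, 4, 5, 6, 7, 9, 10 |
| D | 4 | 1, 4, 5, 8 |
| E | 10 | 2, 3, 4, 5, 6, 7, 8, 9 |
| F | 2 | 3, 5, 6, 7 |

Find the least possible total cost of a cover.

16

C, D, F together cover every element (C ∪ D ∪ F = {1, 2, 3, 4, 5, 6, 7, 8, 9, 10}); total cost 10 + 4 + 2 = 16.
No covering selection has total cost below 16.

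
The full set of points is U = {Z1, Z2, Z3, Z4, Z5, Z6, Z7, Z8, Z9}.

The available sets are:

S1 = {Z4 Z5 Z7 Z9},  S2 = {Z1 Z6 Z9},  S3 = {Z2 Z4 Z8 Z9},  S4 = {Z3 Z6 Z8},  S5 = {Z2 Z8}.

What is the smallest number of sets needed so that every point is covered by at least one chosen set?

4

S1, S2, S3, and S4 cover everything between them: the union {Z1, Z2, Z3, Z4, Z5, Z6, Z7, Z8, Z9} is all of U.
No 3 of the 5 sets cover everything (all 10 combinations miss at least one point), so 4 is optimal.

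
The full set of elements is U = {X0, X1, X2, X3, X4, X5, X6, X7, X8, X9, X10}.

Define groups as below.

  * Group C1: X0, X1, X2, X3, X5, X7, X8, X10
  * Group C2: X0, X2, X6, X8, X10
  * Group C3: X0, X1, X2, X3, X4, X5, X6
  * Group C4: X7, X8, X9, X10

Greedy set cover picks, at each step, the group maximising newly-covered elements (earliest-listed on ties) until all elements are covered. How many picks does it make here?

Greedy: pick C1 (covers 8 new) → pick C3 (covers 2 new) → pick C4 (covers 1 new). Total picks: 3.
(The true minimum cover uses only 2 groups, so greedy is not optimal here.)

3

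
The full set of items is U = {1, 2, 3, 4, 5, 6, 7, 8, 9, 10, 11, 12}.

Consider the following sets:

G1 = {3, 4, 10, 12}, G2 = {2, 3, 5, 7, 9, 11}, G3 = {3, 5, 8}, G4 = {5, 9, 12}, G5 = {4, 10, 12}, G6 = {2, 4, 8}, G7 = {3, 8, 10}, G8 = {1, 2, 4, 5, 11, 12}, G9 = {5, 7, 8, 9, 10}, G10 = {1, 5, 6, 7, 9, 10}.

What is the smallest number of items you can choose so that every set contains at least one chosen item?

H = {4, 5, 10} meets every set (each contains at least one member of H), and |H| = 3.
No choice of 2 items meets every set, so 3 is the minimum.

3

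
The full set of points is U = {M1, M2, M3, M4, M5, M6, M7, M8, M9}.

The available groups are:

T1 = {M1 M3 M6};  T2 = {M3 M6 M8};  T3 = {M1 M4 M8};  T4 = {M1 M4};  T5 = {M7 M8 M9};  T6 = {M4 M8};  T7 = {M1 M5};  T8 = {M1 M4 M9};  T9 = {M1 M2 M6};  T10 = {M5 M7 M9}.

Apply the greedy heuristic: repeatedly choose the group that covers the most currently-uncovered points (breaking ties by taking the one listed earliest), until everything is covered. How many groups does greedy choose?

5

Greedy: pick T1 (covers 3 new) → pick T5 (covers 3 new) → pick T3 (covers 1 new) → pick T7 (covers 1 new) → pick T9 (covers 1 new). Total picks: 5.
(The true minimum cover uses only 4 groups, so greedy is not optimal here.)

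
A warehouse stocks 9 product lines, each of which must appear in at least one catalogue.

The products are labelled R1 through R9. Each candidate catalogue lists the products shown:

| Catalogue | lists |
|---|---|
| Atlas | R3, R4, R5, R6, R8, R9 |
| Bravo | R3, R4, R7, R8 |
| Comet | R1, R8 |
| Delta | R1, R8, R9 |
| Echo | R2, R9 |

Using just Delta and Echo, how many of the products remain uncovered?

5

Union of Delta, Echo = {R1, R2, R8, R9}.
Not covered: R3, R4, R5, R6, R7 — 5 products.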